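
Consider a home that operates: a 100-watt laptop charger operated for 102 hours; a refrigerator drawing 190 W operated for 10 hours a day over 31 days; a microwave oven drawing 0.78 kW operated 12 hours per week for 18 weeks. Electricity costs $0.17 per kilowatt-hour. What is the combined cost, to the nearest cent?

laptop charger: 0.1 kW × 102 h = 10.2 kWh
refrigerator: Runtime = 10 h/day × 31 days = 310 h
refrigerator: 0.19 kW × 310 h = 58.9 kWh
microwave oven: Runtime = 12 h/week × 18 weeks = 216 h
microwave oven: 0.78 kW × 216 h = 168.48 kWh
Total energy = 237.58 kWh
Cost = 237.58 × $0.17 = $40.39

$40.39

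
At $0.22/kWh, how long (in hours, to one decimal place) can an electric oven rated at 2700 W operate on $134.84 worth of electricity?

Energy available = $134.84 ÷ $0.22/kWh = 612.9091 kWh
Hours = 612.9091 kWh ÷ 2.7 kW = 227.0 h

227.0 h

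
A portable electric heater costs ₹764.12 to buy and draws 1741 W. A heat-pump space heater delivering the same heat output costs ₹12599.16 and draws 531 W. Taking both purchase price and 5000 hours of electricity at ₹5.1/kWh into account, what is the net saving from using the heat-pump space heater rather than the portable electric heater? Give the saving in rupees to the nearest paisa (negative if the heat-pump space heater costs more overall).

portable electric heater: ₹764.12 + (1741/1000) kW × 5000 h × ₹5.1 = ₹764.12 + ₹44395.5 = ₹45159.62
heat-pump space heater: ₹12599.16 + (531/1000) kW × 5000 h × ₹5.1 = ₹12599.16 + ₹13540.5 = ₹26139.66
Saving = ₹45159.62 − ₹26139.66 = ₹19019.96

₹19019.96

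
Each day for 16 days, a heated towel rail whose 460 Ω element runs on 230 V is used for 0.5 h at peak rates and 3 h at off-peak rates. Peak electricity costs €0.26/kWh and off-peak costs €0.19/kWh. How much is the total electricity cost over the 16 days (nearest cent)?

Power = V²/R = 230²/460 = 115 W = 0.115 kW
Peak energy = 0.115 kW × 0.5 h × 16 = 0.92 kWh
Off-peak energy = 0.115 kW × 3 h × 16 = 5.52 kWh
Cost = 0.92 × €0.26 + 5.52 × €0.19 = €0.2392 + €1.0488 = €1.29

€1.29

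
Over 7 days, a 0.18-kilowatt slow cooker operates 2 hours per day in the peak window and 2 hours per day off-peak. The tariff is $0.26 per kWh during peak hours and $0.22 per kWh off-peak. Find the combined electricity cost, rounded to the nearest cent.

Peak energy = 0.18 kW × 2 h × 7 = 2.52 kWh
Off-peak energy = 0.18 kW × 2 h × 7 = 2.52 kWh
Cost = 2.52 × $0.26 + 2.52 × $0.22 = $0.6552 + $0.5544 = $1.21

$1.21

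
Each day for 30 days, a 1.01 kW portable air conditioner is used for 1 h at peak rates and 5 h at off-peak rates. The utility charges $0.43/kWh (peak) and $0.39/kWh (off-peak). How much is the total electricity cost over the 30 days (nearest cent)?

Peak energy = 1.01 kW × 1 h × 30 = 30.3 kWh
Off-peak energy = 1.01 kW × 5 h × 30 = 151.5 kWh
Cost = 30.3 × $0.43 + 151.5 × $0.39 = $13.029 + $59.085 = $72.11

$72.11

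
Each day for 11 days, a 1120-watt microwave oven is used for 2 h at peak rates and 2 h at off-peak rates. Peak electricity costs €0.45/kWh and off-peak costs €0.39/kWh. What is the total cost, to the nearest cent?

€20.70

Peak energy = 1.12 kW × 2 h × 11 = 24.64 kWh
Off-peak energy = 1.12 kW × 2 h × 11 = 24.64 kWh
Cost = 24.64 × €0.45 + 24.64 × €0.39 = €11.088 + €9.6096 = €20.70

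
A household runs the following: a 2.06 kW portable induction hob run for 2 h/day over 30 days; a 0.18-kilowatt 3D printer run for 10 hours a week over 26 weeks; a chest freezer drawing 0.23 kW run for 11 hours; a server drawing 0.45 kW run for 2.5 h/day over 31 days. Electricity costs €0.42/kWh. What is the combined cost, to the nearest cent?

portable induction hob: Runtime = 2 h/day × 30 days = 60 h
portable induction hob: 2.06 kW × 60 h = 123.6 kWh
3D printer: Runtime = 10 h/week × 26 weeks = 260 h
3D printer: 0.18 kW × 260 h = 46.8 kWh
chest freezer: 0.23 kW × 11 h = 2.53 kWh
server: Runtime = 2.5 h/day × 31 days = 77.5 h
server: 0.45 kW × 77.5 h = 34.875 kWh
Total energy = 207.805 kWh
Cost = 207.805 × €0.42 = €87.28

€87.28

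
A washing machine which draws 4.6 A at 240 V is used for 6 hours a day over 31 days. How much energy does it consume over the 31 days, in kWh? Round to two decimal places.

205.34 kWh

Power = 4.6 A × 240 V = 1104 W = 1.104 kW
Runtime = 6 h/day × 31 days = 186 h
Energy = 1.104 kW × 186 h = 205.344 kWh ≈ 205.34 kWh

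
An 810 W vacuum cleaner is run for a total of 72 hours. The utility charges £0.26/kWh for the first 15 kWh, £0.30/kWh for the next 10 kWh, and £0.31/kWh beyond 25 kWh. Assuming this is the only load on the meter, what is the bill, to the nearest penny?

Energy = 0.81 kW × 72 h = 58.32 kWh
Tier 1 (0–15 kWh): 15 × £0.26 = £3.9
Tier 2 (15–25 kWh): 10 × £0.30 = £3
Above 25 kWh: 33.32 × £0.31 = £10.3292
Bill = £17.23

£17.23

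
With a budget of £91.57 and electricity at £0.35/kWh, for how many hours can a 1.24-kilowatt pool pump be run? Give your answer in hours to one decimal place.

211.0 h

Energy available = £91.57 ÷ £0.35/kWh = 261.6286 kWh
Hours = 261.6286 kWh ÷ 1.24 kW = 211.0 h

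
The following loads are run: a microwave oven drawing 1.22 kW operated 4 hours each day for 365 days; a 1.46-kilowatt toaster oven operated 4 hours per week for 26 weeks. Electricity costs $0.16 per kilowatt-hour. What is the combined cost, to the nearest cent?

$309.29

microwave oven: Runtime = 4 h/day × 365 days = 1460 h
microwave oven: 1.22 kW × 1460 h = 1781.2 kWh
toaster oven: Runtime = 4 h/week × 26 weeks = 104 h
toaster oven: 1.46 kW × 104 h = 151.84 kWh
Total energy = 1933.04 kWh
Cost = 1933.04 × $0.16 = $309.29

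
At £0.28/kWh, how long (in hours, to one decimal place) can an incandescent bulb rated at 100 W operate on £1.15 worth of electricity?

41.1 h

Energy available = £1.15 ÷ £0.28/kWh = 4.1071 kWh
Hours = 4.1071 kWh ÷ 0.1 kW = 41.1 h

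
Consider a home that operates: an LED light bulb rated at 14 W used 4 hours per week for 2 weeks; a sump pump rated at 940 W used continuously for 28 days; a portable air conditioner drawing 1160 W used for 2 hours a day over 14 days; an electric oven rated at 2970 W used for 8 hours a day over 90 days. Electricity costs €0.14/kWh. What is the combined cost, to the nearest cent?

LED light bulb: Runtime = 4 h/week × 2 weeks = 8 h
LED light bulb: 0.014 kW × 8 h = 0.112 kWh
sump pump: Runtime = 24 h × 28 = 672 h
sump pump: 0.94 kW × 672 h = 631.68 kWh
portable air conditioner: Runtime = 2 h/day × 14 days = 28 h
portable air conditioner: 1.16 kW × 28 h = 32.48 kWh
electric oven: Runtime = 8 h/day × 90 days = 720 h
electric oven: 2.97 kW × 720 h = 2138.4 kWh
Total energy = 2802.672 kWh
Cost = 2802.672 × €0.14 = €392.37

€392.37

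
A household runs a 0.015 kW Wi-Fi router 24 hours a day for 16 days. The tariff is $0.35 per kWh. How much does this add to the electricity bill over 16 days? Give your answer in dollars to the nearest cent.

$2.02

Runtime = 24 h × 16 = 384 h
Energy = 0.015 kW × 384 h = 5.76 kWh
Cost = 5.76 kWh × $0.35/kWh = $2.02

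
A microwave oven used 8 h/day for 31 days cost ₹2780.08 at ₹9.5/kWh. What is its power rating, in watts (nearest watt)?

Energy = ₹2780.08 ÷ ₹9.5/kWh = 292.64 kWh
Runtime = 8 h/day × 31 days = 248 h
Power = 292.64 kWh ÷ 248 h = 1.18 kW = 1180 W

1180 W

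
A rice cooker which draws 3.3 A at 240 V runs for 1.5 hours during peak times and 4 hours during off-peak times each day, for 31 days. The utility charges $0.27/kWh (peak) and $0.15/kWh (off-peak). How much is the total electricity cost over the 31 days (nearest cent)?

Power = 3.3 A × 240 V = 792 W = 0.792 kW
Peak energy = 0.792 kW × 1.5 h × 31 = 36.828 kWh
Off-peak energy = 0.792 kW × 4 h × 31 = 98.208 kWh
Cost = 36.828 × $0.27 + 98.208 × $0.15 = $9.94356 + $14.7312 = $24.67

$24.67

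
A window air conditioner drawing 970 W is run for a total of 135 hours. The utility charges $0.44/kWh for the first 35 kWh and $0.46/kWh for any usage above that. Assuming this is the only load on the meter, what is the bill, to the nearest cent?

$59.54

Energy = 0.97 kW × 135 h = 130.95 kWh
Tier 1 (0–35 kWh): 35 × $0.44 = $15.4
Above 35 kWh: 95.95 × $0.46 = $44.137
Bill = $59.54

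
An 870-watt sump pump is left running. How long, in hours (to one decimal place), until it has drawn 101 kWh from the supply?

Hours = 101 kWh ÷ 0.87 kW = 116.1 h

116.1 h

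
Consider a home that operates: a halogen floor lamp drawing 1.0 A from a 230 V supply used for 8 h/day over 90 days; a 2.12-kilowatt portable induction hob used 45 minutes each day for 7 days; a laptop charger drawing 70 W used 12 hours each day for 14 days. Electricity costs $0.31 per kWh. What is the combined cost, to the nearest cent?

$58.43

halogen floor lamp: Power = 1.0 A × 230 V = 230 W = 0.23 kW
halogen floor lamp: Runtime = 8 h/day × 90 days = 720 h
halogen floor lamp: 0.23 kW × 720 h = 165.6 kWh
portable induction hob: Runtime = 45 min × 7 = 315 min = 5.25 h
portable induction hob: 2.12 kW × 5.25 h = 11.13 kWh
laptop charger: Runtime = 12 h/day × 14 days = 168 h
laptop charger: 0.07 kW × 168 h = 11.76 kWh
Total energy = 188.49 kWh
Cost = 188.49 × $0.31 = $58.43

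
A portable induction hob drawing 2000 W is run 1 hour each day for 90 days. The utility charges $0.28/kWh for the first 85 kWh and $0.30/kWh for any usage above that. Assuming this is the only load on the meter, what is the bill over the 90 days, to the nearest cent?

Runtime = 1 h/day × 90 days = 90 h
Energy = 2 kW × 90 h = 180 kWh
Tier 1 (0–85 kWh): 85 × $0.28 = $23.8
Above 85 kWh: 95 × $0.30 = $28.5
Bill = $52.30

$52.30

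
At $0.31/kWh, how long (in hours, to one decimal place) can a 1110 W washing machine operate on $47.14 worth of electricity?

137.0 h

Energy available = $47.14 ÷ $0.31/kWh = 152.0645 kWh
Hours = 152.0645 kWh ÷ 1.11 kW = 137.0 h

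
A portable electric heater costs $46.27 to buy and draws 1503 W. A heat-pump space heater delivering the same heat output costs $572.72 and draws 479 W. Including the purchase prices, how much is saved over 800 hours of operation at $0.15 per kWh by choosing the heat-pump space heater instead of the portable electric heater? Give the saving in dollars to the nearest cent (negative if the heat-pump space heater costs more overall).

-$403.57

portable electric heater: $46.27 + (1503/1000) kW × 800 h × $0.15 = $46.27 + $180.36 = $226.63
heat-pump space heater: $572.72 + (479/1000) kW × 800 h × $0.15 = $572.72 + $57.48 = $630.2
Saving = $226.63 − $630.2 = −$403.57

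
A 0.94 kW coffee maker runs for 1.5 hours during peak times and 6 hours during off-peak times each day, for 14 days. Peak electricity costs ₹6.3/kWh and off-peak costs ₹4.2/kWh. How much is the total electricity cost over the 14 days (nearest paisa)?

₹455.99

Peak energy = 0.94 kW × 1.5 h × 14 = 19.74 kWh
Off-peak energy = 0.94 kW × 6 h × 14 = 78.96 kWh
Cost = 19.74 × ₹6.3 + 78.96 × ₹4.2 = ₹124.362 + ₹331.632 = ₹455.99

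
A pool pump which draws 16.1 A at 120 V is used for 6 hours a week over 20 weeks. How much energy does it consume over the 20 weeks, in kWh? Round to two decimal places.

Power = 16.1 A × 120 V = 1932 W = 1.932 kW
Runtime = 6 h/week × 20 weeks = 120 h
Energy = 1.932 kW × 120 h = 231.84 kWh

231.84 kWh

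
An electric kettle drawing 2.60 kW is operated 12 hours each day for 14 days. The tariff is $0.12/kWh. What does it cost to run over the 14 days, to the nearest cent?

$52.42

Runtime = 12 h/day × 14 days = 168 h
Energy = 2.6 kW × 168 h = 436.8 kWh
Cost = 436.8 kWh × $0.12/kWh = $52.42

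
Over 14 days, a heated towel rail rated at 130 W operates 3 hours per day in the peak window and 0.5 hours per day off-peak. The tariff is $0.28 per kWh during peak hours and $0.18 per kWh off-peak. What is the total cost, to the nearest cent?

Peak energy = 0.13 kW × 3 h × 14 = 5.46 kWh
Off-peak energy = 0.13 kW × 0.5 h × 14 = 0.91 kWh
Cost = 5.46 × $0.28 + 0.91 × $0.18 = $1.5288 + $0.1638 = $1.69

$1.69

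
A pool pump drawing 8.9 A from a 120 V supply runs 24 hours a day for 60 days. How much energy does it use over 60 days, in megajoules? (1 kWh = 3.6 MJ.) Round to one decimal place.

5536.5 MJ

Power = 8.9 A × 120 V = 1068 W = 1.068 kW
Runtime = 24 h × 60 = 1440 h
Energy = 1.068 kW × 1440 h = 1537.92 kWh
= 1537.92 × 3.6 MJ = 5536.5 MJ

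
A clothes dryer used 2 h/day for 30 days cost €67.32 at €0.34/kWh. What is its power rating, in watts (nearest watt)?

Energy = €67.32 ÷ €0.34/kWh = 198 kWh
Runtime = 2 h/day × 30 days = 60 h
Power = 198 kWh ÷ 60 h = 3.3 kW = 3300 W

3300 W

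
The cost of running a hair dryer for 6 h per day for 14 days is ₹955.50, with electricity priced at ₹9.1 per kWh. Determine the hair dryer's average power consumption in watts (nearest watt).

1250 W

Energy = ₹955.50 ÷ ₹9.1/kWh = 105 kWh
Runtime = 6 h/day × 14 days = 84 h
Power = 105 kWh ÷ 84 h = 1.25 kW = 1250 W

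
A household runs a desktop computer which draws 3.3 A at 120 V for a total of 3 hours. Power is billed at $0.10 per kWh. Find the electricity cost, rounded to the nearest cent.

$0.12

Power = 3.3 A × 120 V = 396 W = 0.396 kW
Energy = 0.396 kW × 3 h = 1.188 kWh
Cost = 1.188 kWh × $0.10/kWh = $0.12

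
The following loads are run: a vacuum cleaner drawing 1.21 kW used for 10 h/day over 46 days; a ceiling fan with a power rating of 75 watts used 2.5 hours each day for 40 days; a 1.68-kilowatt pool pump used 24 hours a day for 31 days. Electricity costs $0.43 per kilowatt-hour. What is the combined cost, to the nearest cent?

vacuum cleaner: Runtime = 10 h/day × 46 days = 460 h
vacuum cleaner: 1.21 kW × 460 h = 556.6 kWh
ceiling fan: Runtime = 2.5 h/day × 40 days = 100 h
ceiling fan: 0.075 kW × 100 h = 7.5 kWh
pool pump: Runtime = 24 h × 31 = 744 h
pool pump: 1.68 kW × 744 h = 1249.92 kWh
Total energy = 1814.02 kWh
Cost = 1814.02 × $0.43 = $780.03

$780.03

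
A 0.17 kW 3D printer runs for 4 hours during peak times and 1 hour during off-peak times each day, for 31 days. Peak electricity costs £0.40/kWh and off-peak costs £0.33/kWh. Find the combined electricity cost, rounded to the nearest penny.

£10.17

Peak energy = 0.17 kW × 4 h × 31 = 21.08 kWh
Off-peak energy = 0.17 kW × 1 h × 31 = 5.27 kWh
Cost = 21.08 × £0.40 + 5.27 × £0.33 = £8.432 + £1.7391 = £10.17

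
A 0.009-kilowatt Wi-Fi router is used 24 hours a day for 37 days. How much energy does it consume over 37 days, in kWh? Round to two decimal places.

Runtime = 24 h × 37 = 888 h
Energy = 0.009 kW × 888 h = 7.992 kWh ≈ 7.99 kWh

7.99 kWh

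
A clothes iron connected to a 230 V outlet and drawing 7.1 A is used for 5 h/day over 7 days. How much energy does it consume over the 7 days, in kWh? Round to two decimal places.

Power = 7.1 A × 230 V = 1633 W = 1.633 kW
Runtime = 5 h/day × 7 days = 35 h
Energy = 1.633 kW × 35 h = 57.155 kWh ≈ 57.16 kWh

57.16 kWh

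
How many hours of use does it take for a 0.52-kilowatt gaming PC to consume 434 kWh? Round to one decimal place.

834.6 h

Hours = 434 kWh ÷ 0.52 kW = 834.6 h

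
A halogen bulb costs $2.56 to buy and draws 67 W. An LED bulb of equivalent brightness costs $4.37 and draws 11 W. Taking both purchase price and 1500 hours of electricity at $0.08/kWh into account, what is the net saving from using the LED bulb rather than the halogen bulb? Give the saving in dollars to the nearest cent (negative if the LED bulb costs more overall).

$4.91

halogen bulb: $2.56 + (67/1000) kW × 1500 h × $0.08 = $2.56 + $8.04 = $10.6
LED bulb: $4.37 + (11/1000) kW × 1500 h × $0.08 = $4.37 + $1.32 = $5.69
Saving = $10.6 − $5.69 = $4.91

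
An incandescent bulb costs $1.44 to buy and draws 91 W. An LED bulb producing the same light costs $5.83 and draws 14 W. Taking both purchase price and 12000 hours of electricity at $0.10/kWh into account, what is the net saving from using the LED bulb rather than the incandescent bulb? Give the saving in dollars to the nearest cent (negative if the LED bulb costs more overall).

incandescent bulb: $1.44 + (91/1000) kW × 12000 h × $0.10 = $1.44 + $109.2 = $110.64
LED bulb: $5.83 + (14/1000) kW × 12000 h × $0.10 = $5.83 + $16.8 = $22.63
Saving = $110.64 − $22.63 = $88.01

$88.01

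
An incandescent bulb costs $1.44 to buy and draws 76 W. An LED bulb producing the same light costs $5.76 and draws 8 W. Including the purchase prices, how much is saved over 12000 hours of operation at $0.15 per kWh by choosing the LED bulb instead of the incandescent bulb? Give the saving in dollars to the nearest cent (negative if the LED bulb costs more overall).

$118.08

incandescent bulb: $1.44 + (76/1000) kW × 12000 h × $0.15 = $1.44 + $136.8 = $138.24
LED bulb: $5.76 + (8/1000) kW × 12000 h × $0.15 = $5.76 + $14.4 = $20.16
Saving = $138.24 − $20.16 = $118.08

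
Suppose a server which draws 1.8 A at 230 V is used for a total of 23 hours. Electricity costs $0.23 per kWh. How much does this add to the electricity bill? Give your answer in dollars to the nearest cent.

$2.19

Power = 1.8 A × 230 V = 414 W = 0.414 kW
Energy = 0.414 kW × 23 h = 9.522 kWh
Cost = 9.522 kWh × $0.23/kWh = $2.19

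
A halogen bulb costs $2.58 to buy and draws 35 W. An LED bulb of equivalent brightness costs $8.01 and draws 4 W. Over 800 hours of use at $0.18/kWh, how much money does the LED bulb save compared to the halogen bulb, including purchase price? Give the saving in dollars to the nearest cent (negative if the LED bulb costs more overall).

-$0.97

halogen bulb: $2.58 + (35/1000) kW × 800 h × $0.18 = $2.58 + $5.04 = $7.62
LED bulb: $8.01 + (4/1000) kW × 800 h × $0.18 = $8.01 + $0.576 = $8.586
Saving = $7.62 − $8.586 = −$0.966 → -$0.97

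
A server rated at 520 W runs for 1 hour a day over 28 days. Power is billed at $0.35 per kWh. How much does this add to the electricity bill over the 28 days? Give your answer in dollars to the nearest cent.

$5.10

Runtime = 1 h/day × 28 days = 28 h
Energy = 0.52 kW × 28 h = 14.56 kWh
Cost = 14.56 kWh × $0.35/kWh = $5.10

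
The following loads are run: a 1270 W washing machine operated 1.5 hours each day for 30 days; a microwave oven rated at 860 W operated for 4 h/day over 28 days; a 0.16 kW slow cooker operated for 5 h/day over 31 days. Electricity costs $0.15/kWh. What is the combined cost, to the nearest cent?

$26.74

washing machine: Runtime = 1.5 h/day × 30 days = 45 h
washing machine: 1.27 kW × 45 h = 57.15 kWh
microwave oven: Runtime = 4 h/day × 28 days = 112 h
microwave oven: 0.86 kW × 112 h = 96.32 kWh
slow cooker: Runtime = 5 h/day × 31 days = 155 h
slow cooker: 0.16 kW × 155 h = 24.8 kWh
Total energy = 178.27 kWh
Cost = 178.27 × $0.15 = $26.74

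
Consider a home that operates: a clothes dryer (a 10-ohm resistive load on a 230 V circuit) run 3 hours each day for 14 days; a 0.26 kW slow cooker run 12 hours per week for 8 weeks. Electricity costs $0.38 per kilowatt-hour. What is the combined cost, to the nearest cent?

clothes dryer: Power = V²/R = 230²/10 = 5290 W = 5.29 kW
clothes dryer: Runtime = 3 h/day × 14 days = 42 h
clothes dryer: 5.29 kW × 42 h = 222.18 kWh
slow cooker: Runtime = 12 h/week × 8 weeks = 96 h
slow cooker: 0.26 kW × 96 h = 24.96 kWh
Total energy = 247.14 kWh
Cost = 247.14 × $0.38 = $93.91

$93.91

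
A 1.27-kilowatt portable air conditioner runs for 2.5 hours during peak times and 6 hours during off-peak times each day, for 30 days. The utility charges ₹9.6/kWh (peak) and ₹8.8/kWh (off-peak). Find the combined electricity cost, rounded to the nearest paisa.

₹2926.08

Peak energy = 1.27 kW × 2.5 h × 30 = 95.25 kWh
Off-peak energy = 1.27 kW × 6 h × 30 = 228.6 kWh
Cost = 95.25 × ₹9.6 + 228.6 × ₹8.8 = ₹914.4 + ₹2011.68 = ₹2926.08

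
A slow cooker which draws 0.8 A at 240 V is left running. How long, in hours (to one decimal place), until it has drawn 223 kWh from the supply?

1161.5 h

Power = 0.8 A × 240 V = 192 W = 0.192 kW
Hours = 223 kWh ÷ 0.192 kW = 1161.5 h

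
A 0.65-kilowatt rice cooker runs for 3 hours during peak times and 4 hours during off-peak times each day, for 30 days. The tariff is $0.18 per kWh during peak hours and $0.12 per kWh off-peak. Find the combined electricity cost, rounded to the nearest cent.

Peak energy = 0.65 kW × 3 h × 30 = 58.5 kWh
Off-peak energy = 0.65 kW × 4 h × 30 = 78 kWh
Cost = 58.5 × $0.18 + 78 × $0.12 = $10.53 + $9.36 = $19.89

$19.89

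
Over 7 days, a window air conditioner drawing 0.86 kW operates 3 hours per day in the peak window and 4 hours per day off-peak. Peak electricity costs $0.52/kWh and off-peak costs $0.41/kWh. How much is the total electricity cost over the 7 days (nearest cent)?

$19.26

Peak energy = 0.86 kW × 3 h × 7 = 18.06 kWh
Off-peak energy = 0.86 kW × 4 h × 7 = 24.08 kWh
Cost = 18.06 × $0.52 + 24.08 × $0.41 = $9.3912 + $9.8728 = $19.26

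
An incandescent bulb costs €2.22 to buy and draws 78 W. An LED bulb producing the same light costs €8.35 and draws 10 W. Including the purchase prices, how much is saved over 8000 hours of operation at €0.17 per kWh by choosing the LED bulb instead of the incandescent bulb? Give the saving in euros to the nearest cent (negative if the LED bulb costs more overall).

incandescent bulb: €2.22 + (78/1000) kW × 8000 h × €0.17 = €2.22 + €106.08 = €108.3
LED bulb: €8.35 + (10/1000) kW × 8000 h × €0.17 = €8.35 + €13.6 = €21.95
Saving = €108.3 − €21.95 = €86.35

€86.35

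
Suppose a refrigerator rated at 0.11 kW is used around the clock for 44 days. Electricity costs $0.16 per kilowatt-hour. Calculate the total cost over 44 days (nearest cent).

$18.59

Runtime = 24 h × 44 = 1056 h
Energy = 0.11 kW × 1056 h = 116.16 kWh
Cost = 116.16 kWh × $0.16/kWh = $18.59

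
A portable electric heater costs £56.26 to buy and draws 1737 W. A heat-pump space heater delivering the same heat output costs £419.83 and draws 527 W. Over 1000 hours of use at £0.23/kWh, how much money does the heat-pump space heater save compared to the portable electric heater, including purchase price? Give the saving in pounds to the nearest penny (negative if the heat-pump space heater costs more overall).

portable electric heater: £56.26 + (1737/1000) kW × 1000 h × £0.23 = £56.26 + £399.51 = £455.77
heat-pump space heater: £419.83 + (527/1000) kW × 1000 h × £0.23 = £419.83 + £121.21 = £541.04
Saving = £455.77 − £541.04 = −£85.27

-£85.27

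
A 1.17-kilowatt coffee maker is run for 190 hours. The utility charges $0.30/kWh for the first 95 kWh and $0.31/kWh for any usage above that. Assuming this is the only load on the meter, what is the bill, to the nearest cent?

$67.96

Energy = 1.17 kW × 190 h = 222.3 kWh
Tier 1 (0–95 kWh): 95 × $0.30 = $28.5
Above 95 kWh: 127.3 × $0.31 = $39.463
Bill = $67.96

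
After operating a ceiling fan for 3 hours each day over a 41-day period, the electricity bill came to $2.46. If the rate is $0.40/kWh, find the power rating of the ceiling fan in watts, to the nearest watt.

Energy = $2.46 ÷ $0.40/kWh = 6.15 kWh
Runtime = 3 h/day × 41 days = 123 h
Power = 6.15 kWh ÷ 123 h = 0.05 kW = 50 W

50 W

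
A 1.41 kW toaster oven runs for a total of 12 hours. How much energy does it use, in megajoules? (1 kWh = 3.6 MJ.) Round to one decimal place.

60.9 MJ

Energy = 1.41 kW × 12 h = 16.92 kWh
= 16.92 × 3.6 MJ = 60.9 MJ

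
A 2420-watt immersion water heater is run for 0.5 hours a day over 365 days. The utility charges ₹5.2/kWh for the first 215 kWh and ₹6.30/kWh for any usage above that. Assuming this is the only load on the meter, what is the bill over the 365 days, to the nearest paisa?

₹2545.90

Runtime = 0.5 h/day × 365 days = 182.5 h
Energy = 2.42 kW × 182.5 h = 441.65 kWh
Tier 1 (0–215 kWh): 215 × ₹5.2 = ₹1118
Above 215 kWh: 226.65 × ₹6.30 = ₹1427.895
Bill = ₹2545.90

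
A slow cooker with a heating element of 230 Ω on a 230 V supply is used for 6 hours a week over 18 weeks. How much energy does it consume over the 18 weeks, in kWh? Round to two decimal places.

24.84 kWh

Power = V²/R = 230²/230 = 230 W = 0.23 kW
Runtime = 6 h/week × 18 weeks = 108 h
Energy = 0.23 kW × 108 h = 24.84 kWh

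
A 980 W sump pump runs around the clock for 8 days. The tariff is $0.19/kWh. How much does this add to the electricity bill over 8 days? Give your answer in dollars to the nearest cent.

$35.75

Runtime = 24 h × 8 = 192 h
Energy = 0.98 kW × 192 h = 188.16 kWh
Cost = 188.16 kWh × $0.19/kWh = $35.75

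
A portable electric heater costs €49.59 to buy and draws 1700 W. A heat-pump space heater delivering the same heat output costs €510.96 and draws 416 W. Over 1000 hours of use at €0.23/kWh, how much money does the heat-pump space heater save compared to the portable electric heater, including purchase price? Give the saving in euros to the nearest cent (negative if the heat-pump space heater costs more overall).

portable electric heater: €49.59 + (1700/1000) kW × 1000 h × €0.23 = €49.59 + €391 = €440.59
heat-pump space heater: €510.96 + (416/1000) kW × 1000 h × €0.23 = €510.96 + €95.68 = €606.64
Saving = €440.59 − €606.64 = −€166.05

-€166.05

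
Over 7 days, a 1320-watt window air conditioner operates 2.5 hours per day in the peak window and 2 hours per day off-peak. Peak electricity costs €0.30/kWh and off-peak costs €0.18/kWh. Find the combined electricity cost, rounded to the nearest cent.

€10.26

Peak energy = 1.32 kW × 2.5 h × 7 = 23.1 kWh
Off-peak energy = 1.32 kW × 2 h × 7 = 18.48 kWh
Cost = 23.1 × €0.30 + 18.48 × €0.18 = €6.93 + €3.3264 = €10.26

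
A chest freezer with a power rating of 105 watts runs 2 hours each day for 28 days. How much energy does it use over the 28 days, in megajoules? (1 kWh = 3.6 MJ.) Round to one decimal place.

Runtime = 2 h/day × 28 days = 56 h
Energy = 0.105 kW × 56 h = 5.88 kWh
= 5.88 × 3.6 MJ = 21.2 MJ

21.2 MJ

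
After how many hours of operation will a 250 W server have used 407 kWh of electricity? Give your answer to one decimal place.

1628.0 h

Hours = 407 kWh ÷ 0.25 kW = 1628.0 h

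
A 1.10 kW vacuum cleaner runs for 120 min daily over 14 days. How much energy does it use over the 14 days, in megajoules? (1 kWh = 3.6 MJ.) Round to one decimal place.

Runtime = 120 min × 14 = 1680 min = 28 h
Energy = 1.1 kW × 28 h = 30.8 kWh
= 30.8 × 3.6 MJ = 110.9 MJ

110.9 MJ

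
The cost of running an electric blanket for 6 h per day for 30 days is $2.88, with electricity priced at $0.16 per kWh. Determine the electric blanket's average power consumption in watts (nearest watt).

100 W

Energy = $2.88 ÷ $0.16/kWh = 18 kWh
Runtime = 6 h/day × 30 days = 180 h
Power = 18 kWh ÷ 180 h = 0.1 kW = 100 W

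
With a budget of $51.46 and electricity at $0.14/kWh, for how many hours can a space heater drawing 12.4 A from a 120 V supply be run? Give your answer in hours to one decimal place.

Power = 12.4 A × 120 V = 1488 W = 1.488 kW
Energy available = $51.46 ÷ $0.14/kWh = 367.5714 kWh
Hours = 367.5714 kWh ÷ 1.488 kW = 247.0 h

247.0 h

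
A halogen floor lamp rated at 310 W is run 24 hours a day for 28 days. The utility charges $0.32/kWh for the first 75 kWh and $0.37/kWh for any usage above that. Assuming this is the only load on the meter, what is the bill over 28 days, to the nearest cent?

Runtime = 24 h × 28 = 672 h
Energy = 0.31 kW × 672 h = 208.32 kWh
Tier 1 (0–75 kWh): 75 × $0.32 = $24
Above 75 kWh: 133.32 × $0.37 = $49.3284
Bill = $73.33

$73.33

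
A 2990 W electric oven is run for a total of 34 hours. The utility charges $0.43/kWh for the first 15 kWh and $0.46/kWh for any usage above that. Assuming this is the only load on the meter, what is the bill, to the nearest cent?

Energy = 2.99 kW × 34 h = 101.66 kWh
Tier 1 (0–15 kWh): 15 × $0.43 = $6.45
Above 15 kWh: 86.66 × $0.46 = $39.8636
Bill = $46.31

$46.31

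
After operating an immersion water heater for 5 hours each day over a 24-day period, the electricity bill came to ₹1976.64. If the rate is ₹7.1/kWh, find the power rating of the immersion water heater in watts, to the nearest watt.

Energy = ₹1976.64 ÷ ₹7.1/kWh = 278.4 kWh
Runtime = 5 h/day × 24 days = 120 h
Power = 278.4 kWh ÷ 120 h = 2.32 kW = 2320 W

2320 W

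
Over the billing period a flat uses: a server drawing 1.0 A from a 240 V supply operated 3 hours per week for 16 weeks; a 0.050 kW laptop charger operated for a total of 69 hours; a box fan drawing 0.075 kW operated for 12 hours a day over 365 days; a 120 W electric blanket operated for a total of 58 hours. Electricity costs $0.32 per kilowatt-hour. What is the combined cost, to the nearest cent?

$112.14

server: Power = 1.0 A × 240 V = 240 W = 0.24 kW
server: Runtime = 3 h/week × 16 weeks = 48 h
server: 0.24 kW × 48 h = 11.52 kWh
laptop charger: 0.05 kW × 69 h = 3.45 kWh
box fan: Runtime = 12 h/day × 365 days = 4380 h
box fan: 0.075 kW × 4380 h = 328.5 kWh
electric blanket: 0.12 kW × 58 h = 6.96 kWh
Total energy = 350.43 kWh
Cost = 350.43 × $0.32 = $112.14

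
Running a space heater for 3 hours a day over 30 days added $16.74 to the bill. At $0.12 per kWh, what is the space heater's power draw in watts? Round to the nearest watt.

1550 W

Energy = $16.74 ÷ $0.12/kWh = 139.5 kWh
Runtime = 3 h/day × 30 days = 90 h
Power = 139.5 kWh ÷ 90 h = 1.55 kW = 1550 W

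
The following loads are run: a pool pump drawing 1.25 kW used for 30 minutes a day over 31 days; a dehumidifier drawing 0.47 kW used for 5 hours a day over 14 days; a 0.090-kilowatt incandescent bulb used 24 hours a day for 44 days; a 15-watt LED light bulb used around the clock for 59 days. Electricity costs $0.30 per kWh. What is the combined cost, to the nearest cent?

$50.57

pool pump: Runtime = 30 min × 31 = 930 min = 15.5 h
pool pump: 1.25 kW × 15.5 h = 19.375 kWh
dehumidifier: Runtime = 5 h/day × 14 days = 70 h
dehumidifier: 0.47 kW × 70 h = 32.9 kWh
incandescent bulb: Runtime = 24 h × 44 = 1056 h
incandescent bulb: 0.09 kW × 1056 h = 95.04 kWh
LED light bulb: Runtime = 24 h × 59 = 1416 h
LED light bulb: 0.015 kW × 1416 h = 21.24 kWh
Total energy = 168.555 kWh
Cost = 168.555 × $0.30 = $50.57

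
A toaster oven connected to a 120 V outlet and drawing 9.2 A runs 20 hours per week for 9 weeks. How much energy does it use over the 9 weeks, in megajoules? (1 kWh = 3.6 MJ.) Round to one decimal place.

715.4 MJ

Power = 9.2 A × 120 V = 1104 W = 1.104 kW
Runtime = 20 h/week × 9 weeks = 180 h
Energy = 1.104 kW × 180 h = 198.72 kWh
= 198.72 × 3.6 MJ = 715.4 MJ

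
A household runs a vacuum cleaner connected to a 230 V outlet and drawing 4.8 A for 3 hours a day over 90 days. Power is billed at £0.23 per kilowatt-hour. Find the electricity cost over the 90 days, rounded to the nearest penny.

Power = 4.8 A × 230 V = 1104 W = 1.104 kW
Runtime = 3 h/day × 90 days = 270 h
Energy = 1.104 kW × 270 h = 298.08 kWh
Cost = 298.08 kWh × £0.23/kWh = £68.56

£68.56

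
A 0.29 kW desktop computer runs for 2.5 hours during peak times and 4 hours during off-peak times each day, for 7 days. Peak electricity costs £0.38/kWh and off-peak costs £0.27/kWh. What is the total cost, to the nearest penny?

Peak energy = 0.29 kW × 2.5 h × 7 = 5.075 kWh
Off-peak energy = 0.29 kW × 4 h × 7 = 8.12 kWh
Cost = 5.075 × £0.38 + 8.12 × £0.27 = £1.9285 + £2.1924 = £4.12

£4.12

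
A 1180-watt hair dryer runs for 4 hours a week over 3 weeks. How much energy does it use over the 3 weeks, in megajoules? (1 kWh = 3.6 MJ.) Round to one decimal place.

Runtime = 4 h/week × 3 weeks = 12 h
Energy = 1.18 kW × 12 h = 14.16 kWh
= 14.16 × 3.6 MJ = 51.0 MJ

51.0 MJ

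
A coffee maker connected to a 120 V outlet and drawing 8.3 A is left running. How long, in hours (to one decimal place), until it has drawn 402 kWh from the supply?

403.6 h

Power = 8.3 A × 120 V = 996 W = 0.996 kW
Hours = 402 kWh ÷ 0.996 kW = 403.6 h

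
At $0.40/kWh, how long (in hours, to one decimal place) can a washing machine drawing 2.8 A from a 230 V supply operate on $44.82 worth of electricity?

174.0 h

Power = 2.8 A × 230 V = 644 W = 0.644 kW
Energy available = $44.82 ÷ $0.40/kWh = 112.05 kWh
Hours = 112.05 kWh ÷ 0.644 kW = 174.0 h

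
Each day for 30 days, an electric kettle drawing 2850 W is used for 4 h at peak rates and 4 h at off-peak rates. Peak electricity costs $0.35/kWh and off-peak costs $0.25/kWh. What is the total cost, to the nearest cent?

$205.20

Peak energy = 2.85 kW × 4 h × 30 = 342 kWh
Off-peak energy = 2.85 kW × 4 h × 30 = 342 kWh
Cost = 342 × $0.35 + 342 × $0.25 = $119.7 + $85.5 = $205.20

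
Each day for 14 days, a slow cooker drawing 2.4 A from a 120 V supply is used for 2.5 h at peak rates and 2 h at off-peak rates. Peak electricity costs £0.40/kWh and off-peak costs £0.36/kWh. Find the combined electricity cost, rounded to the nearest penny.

£6.94

Power = 2.4 A × 120 V = 288 W = 0.288 kW
Peak energy = 0.288 kW × 2.5 h × 14 = 10.08 kWh
Off-peak energy = 0.288 kW × 2 h × 14 = 8.064 kWh
Cost = 10.08 × £0.40 + 8.064 × £0.36 = £4.032 + £2.90304 = £6.94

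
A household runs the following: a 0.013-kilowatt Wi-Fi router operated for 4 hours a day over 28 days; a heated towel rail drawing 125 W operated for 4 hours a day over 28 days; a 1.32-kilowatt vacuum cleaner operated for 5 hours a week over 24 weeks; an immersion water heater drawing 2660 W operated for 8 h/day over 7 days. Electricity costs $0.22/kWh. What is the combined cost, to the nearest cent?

Wi-Fi router: Runtime = 4 h/day × 28 days = 112 h
Wi-Fi router: 0.013 kW × 112 h = 1.456 kWh
heated towel rail: Runtime = 4 h/day × 28 days = 112 h
heated towel rail: 0.125 kW × 112 h = 14 kWh
vacuum cleaner: Runtime = 5 h/week × 24 weeks = 120 h
vacuum cleaner: 1.32 kW × 120 h = 158.4 kWh
immersion water heater: Runtime = 8 h/day × 7 days = 56 h
immersion water heater: 2.66 kW × 56 h = 148.96 kWh
Total energy = 322.816 kWh
Cost = 322.816 × $0.22 = $71.02

$71.02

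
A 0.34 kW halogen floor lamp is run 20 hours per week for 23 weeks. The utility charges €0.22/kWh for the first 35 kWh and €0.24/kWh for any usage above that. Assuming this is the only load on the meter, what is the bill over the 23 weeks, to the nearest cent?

Runtime = 20 h/week × 23 weeks = 460 h
Energy = 0.34 kW × 460 h = 156.4 kWh
Tier 1 (0–35 kWh): 35 × €0.22 = €7.7
Above 35 kWh: 121.4 × €0.24 = €29.136
Bill = €36.84

€36.84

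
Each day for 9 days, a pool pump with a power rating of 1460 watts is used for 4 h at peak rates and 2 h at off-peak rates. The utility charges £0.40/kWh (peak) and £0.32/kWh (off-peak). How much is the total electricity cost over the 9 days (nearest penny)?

Peak energy = 1.46 kW × 4 h × 9 = 52.56 kWh
Off-peak energy = 1.46 kW × 2 h × 9 = 26.28 kWh
Cost = 52.56 × £0.40 + 26.28 × £0.32 = £21.024 + £8.4096 = £29.43

£29.43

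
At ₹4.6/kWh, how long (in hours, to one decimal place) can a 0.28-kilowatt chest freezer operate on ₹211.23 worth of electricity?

164.0 h

Energy available = ₹211.23 ÷ ₹4.6/kWh = 45.9196 kWh
Hours = 45.9196 kWh ÷ 0.28 kW = 164.0 h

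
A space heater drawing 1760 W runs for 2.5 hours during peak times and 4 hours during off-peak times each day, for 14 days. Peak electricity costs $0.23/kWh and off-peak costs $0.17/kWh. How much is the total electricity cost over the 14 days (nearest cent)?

Peak energy = 1.76 kW × 2.5 h × 14 = 61.6 kWh
Off-peak energy = 1.76 kW × 4 h × 14 = 98.56 kWh
Cost = 61.6 × $0.23 + 98.56 × $0.17 = $14.168 + $16.7552 = $30.92

$30.92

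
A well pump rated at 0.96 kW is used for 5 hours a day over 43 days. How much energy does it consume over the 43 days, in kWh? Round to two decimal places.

206.40 kWh

Runtime = 5 h/day × 43 days = 215 h
Energy = 0.96 kW × 215 h = 206.4 kWh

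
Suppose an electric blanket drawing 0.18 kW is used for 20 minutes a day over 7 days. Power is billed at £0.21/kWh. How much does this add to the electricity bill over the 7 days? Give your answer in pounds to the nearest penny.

£0.09

Runtime = 20 min × 7 = 140 min = 2.333333… h
Energy = 0.18 kW × 2.333333… h = 0.42 kWh
Cost = 0.42 kWh × £0.21/kWh = £0.09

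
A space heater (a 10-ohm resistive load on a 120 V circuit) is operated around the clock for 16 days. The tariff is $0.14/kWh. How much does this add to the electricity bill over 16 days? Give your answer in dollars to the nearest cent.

Power = V²/R = 120²/10 = 1440 W = 1.44 kW
Runtime = 24 h × 16 = 384 h
Energy = 1.44 kW × 384 h = 552.96 kWh
Cost = 552.96 kWh × $0.14/kWh = $77.41

$77.41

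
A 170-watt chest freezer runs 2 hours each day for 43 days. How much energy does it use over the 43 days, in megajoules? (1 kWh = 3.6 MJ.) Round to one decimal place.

Runtime = 2 h/day × 43 days = 86 h
Energy = 0.17 kW × 86 h = 14.62 kWh
= 14.62 × 3.6 MJ = 52.6 MJ

52.6 MJ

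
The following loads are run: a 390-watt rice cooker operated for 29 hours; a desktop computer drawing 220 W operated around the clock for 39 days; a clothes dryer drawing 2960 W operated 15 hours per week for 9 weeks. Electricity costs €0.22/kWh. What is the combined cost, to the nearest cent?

rice cooker: 0.39 kW × 29 h = 11.31 kWh
desktop computer: Runtime = 24 h × 39 = 936 h
desktop computer: 0.22 kW × 936 h = 205.92 kWh
clothes dryer: Runtime = 15 h/week × 9 weeks = 135 h
clothes dryer: 2.96 kW × 135 h = 399.6 kWh
Total energy = 616.83 kWh
Cost = 616.83 × €0.22 = €135.70

€135.70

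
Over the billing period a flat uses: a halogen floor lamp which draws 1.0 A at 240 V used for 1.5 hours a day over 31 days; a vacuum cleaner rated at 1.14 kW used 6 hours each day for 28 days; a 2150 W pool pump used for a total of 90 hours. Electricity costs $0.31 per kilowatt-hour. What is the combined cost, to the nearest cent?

halogen floor lamp: Power = 1.0 A × 240 V = 240 W = 0.24 kW
halogen floor lamp: Runtime = 1.5 h/day × 31 days = 46.5 h
halogen floor lamp: 0.24 kW × 46.5 h = 11.16 kWh
vacuum cleaner: Runtime = 6 h/day × 28 days = 168 h
vacuum cleaner: 1.14 kW × 168 h = 191.52 kWh
pool pump: 2.15 kW × 90 h = 193.5 kWh
Total energy = 396.18 kWh
Cost = 396.18 × $0.31 = $122.82

$122.82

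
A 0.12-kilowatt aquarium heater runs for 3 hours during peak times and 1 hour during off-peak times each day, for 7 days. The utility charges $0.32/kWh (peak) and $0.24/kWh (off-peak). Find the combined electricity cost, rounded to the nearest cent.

$1.01

Peak energy = 0.12 kW × 3 h × 7 = 2.52 kWh
Off-peak energy = 0.12 kW × 1 h × 7 = 0.84 kWh
Cost = 2.52 × $0.32 + 0.84 × $0.24 = $0.8064 + $0.2016 = $1.01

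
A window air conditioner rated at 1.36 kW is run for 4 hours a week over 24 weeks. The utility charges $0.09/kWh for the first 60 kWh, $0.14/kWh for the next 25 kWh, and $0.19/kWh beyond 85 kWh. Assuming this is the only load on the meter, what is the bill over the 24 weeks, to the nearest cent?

$17.56

Runtime = 4 h/week × 24 weeks = 96 h
Energy = 1.36 kW × 96 h = 130.56 kWh
Tier 1 (0–60 kWh): 60 × $0.09 = $5.4
Tier 2 (60–85 kWh): 25 × $0.14 = $3.5
Above 85 kWh: 45.56 × $0.19 = $8.6564
Bill = $17.56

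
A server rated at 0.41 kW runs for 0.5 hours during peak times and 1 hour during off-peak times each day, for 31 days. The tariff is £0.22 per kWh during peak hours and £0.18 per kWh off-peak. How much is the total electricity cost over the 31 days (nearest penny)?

£3.69

Peak energy = 0.41 kW × 0.5 h × 31 = 6.355 kWh
Off-peak energy = 0.41 kW × 1 h × 31 = 12.71 kWh
Cost = 6.355 × £0.22 + 12.71 × £0.18 = £1.3981 + £2.2878 = £3.69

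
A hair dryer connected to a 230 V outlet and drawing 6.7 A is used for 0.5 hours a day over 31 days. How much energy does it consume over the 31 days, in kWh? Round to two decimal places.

23.89 kWh

Power = 6.7 A × 230 V = 1541 W = 1.541 kW
Runtime = 0.5 h/day × 31 days = 15.5 h
Energy = 1.541 kW × 15.5 h = 23.8855 kWh ≈ 23.89 kWh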